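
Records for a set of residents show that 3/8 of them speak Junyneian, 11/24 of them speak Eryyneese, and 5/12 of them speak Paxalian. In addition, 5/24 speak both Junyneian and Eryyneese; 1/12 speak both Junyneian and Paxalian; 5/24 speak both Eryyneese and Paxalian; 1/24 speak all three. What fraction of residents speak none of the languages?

Inclusion–exclusion gives
P(union) = 3/8 + 11/24 + 5/12 − 5/24 − 1/12 − 5/24 + 1/24 = 19/24
P(none) = 1 − 19/24 = 5/24

5/24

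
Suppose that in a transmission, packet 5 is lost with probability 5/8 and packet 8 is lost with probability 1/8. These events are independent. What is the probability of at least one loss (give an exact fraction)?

Independence gives P(none) = ∏(1 − pᵢ).
P(none) = (1 − 5/8) × (1 − 1/8) = 3/8 × 7/8 = 21/64
P(at least one) = 1 − 21/64 = 43/64

43/64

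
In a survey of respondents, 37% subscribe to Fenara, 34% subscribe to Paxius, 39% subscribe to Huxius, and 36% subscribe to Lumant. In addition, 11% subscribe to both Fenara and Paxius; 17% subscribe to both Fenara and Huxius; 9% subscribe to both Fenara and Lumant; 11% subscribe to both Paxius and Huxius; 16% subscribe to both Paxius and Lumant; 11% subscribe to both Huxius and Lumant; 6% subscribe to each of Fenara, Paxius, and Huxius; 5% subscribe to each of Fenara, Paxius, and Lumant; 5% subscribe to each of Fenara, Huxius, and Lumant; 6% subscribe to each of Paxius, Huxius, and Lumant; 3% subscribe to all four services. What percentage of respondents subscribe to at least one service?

By inclusion-exclusion,
P(union) = 37 + 34 + 39 + 36 − 11 − 17 − 9 − 11 − 16 − 11 + 6 + 5 + 5 + 6 − 3 = 90%

90%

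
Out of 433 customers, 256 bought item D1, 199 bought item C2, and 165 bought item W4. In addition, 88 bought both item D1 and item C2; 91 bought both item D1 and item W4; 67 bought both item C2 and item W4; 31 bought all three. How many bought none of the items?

|union| = 256 + 199 + 165 − 88 − 91 − 67 + 31 = 405
None: 433 − 405 = 28

28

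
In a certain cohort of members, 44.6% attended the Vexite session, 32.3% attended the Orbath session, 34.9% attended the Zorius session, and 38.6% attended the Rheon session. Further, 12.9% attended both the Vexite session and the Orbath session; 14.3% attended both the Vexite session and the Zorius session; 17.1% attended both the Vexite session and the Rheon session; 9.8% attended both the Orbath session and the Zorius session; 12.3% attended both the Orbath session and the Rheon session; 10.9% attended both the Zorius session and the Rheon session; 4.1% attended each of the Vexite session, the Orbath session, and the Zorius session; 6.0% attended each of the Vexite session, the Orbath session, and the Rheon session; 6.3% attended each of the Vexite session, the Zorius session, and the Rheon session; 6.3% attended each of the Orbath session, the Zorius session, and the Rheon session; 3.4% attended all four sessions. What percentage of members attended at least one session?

92.4%

Inclusion–exclusion gives
P(union) = 44.6 + 32.3 + 34.9 + 38.6 − 12.9 − 14.3 − 17.1 − 9.8 − 12.3 − 10.9 + 4.1 + 6.0 + 6.3 + 6.3 − 3.4 = 92.4%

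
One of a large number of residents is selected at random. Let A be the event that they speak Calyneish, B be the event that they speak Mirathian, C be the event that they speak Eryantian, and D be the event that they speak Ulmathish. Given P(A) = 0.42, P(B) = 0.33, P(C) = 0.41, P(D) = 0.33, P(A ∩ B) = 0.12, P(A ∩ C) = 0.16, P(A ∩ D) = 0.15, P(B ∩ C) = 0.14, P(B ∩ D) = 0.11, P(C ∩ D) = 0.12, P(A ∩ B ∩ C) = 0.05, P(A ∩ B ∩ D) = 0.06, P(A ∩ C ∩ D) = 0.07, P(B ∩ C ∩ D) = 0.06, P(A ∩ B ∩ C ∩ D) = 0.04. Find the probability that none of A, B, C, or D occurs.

By inclusion–exclusion:
P(A ∪ B ∪ C ∪ D) = 0.42 + 0.33 + 0.41 + 0.33 − 0.12 − 0.16 − 0.15 − 0.14 − 0.11 − 0.12 + 0.05 + 0.06 + 0.07 + 0.06 − 0.04 = 0.89
P(none) = 1 − 0.89 = 0.11

0.11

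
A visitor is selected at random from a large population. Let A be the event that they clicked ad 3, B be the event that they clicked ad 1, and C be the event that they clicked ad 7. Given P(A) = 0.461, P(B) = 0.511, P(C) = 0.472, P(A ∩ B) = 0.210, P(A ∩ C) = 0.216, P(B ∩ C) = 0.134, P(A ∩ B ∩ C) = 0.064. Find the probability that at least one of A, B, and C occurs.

P(A ∪ B ∪ C) = 0.461 + 0.511 + 0.472 − 0.210 − 0.216 − 0.134 + 0.064 = 0.948

0.948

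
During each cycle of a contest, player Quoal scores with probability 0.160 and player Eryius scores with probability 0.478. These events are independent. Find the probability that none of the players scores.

Independence gives P(none) = ∏(1 − pᵢ).
P(none) = (1 − 0.160) × (1 − 0.478) = 0.840 × 0.522 = 0.43848

0.43848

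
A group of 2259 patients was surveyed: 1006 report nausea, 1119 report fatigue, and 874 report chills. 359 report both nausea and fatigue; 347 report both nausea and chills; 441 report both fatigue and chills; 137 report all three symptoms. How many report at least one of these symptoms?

|at least one| = 1006 + 1119 + 874 − 359 − 347 − 441 + 137 = 1989

1989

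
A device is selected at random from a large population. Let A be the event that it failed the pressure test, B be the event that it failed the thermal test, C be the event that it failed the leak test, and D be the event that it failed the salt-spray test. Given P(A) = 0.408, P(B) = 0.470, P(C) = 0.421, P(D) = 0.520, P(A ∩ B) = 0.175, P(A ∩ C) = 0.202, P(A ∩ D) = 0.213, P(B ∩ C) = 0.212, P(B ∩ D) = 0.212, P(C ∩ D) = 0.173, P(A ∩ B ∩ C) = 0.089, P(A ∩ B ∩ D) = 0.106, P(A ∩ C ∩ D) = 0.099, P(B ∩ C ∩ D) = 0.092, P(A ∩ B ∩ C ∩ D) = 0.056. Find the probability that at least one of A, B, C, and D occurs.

Apply inclusion-exclusion:
P(A ∪ B ∪ C ∪ D) = 0.408 + 0.470 + 0.421 + 0.520 − 0.175 − 0.202 − 0.213 − 0.212 − 0.212 − 0.173 + 0.089 + 0.106 + 0.099 + 0.092 − 0.056 = 0.962

0.962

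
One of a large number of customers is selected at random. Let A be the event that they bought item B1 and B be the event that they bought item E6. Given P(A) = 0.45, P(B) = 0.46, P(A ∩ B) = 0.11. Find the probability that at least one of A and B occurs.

0.80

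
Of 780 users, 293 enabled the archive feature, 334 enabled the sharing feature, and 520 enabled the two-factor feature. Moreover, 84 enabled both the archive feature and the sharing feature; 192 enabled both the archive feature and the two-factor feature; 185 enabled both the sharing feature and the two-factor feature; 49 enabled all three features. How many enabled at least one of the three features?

|at least one| = 293 + 334 + 520 − 84 − 192 − 185 + 49 = 735

735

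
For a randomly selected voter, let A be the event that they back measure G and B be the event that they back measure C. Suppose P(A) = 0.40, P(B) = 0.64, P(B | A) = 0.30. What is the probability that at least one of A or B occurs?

0.92

P(A ∩ B) = P(A)·P(B|A) = 0.40 × 0.30 = 0.12
Inclusion–exclusion gives
P(A ∪ B) = 0.40 + 0.64 − 0.12 = 0.92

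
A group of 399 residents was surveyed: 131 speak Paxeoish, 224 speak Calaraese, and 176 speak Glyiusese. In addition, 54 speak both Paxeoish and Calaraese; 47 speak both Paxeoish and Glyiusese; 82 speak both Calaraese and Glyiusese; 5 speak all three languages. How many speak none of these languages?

|union| = 131 + 224 + 176 − 54 − 47 − 82 + 5 = 353
None: 399 − 353 = 46

46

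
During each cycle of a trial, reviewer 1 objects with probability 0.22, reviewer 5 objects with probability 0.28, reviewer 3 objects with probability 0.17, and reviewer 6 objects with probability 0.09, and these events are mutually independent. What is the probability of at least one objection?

0.57582352

Since the events are independent, P(none) is the product of the individual non-occurrence probabilities.
P(none) = (1 − 0.22) × (1 − 0.28) × (1 − 0.17) × (1 − 0.09) = 0.78 × 0.72 × 0.83 × 0.91 = 0.42417648
P(at least one) = 1 − 0.42417648 = 0.57582352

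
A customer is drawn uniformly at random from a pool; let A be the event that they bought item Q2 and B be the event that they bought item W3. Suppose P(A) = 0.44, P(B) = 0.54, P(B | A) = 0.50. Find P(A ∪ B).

0.76

P(A ∩ B) = P(A)·P(B|A) = 0.44 × 0.50 = 0.22
Inclusion–exclusion gives
P(A ∪ B) = 0.44 + 0.54 − 0.22 = 0.76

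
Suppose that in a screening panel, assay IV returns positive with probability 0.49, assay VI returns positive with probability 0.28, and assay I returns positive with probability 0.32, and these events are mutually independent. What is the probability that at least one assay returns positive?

0.750304

P(none) = (1 − 0.49) × (1 − 0.28) × (1 − 0.32) = 0.51 × 0.72 × 0.68 = 0.249696
P(at least one) = 1 − 0.249696 = 0.750304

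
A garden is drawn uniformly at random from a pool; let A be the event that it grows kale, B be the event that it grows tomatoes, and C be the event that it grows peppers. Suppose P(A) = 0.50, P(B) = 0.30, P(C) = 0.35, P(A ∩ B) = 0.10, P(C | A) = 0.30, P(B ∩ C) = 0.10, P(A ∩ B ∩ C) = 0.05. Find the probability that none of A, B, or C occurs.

0.15

P(A ∩ C) = P(A)·P(C|A) = 0.50 × 0.30 = 0.15
P(A ∪ B ∪ C) = 0.50 + 0.30 + 0.35 − 0.10 − 0.15 − 0.10 + 0.05 = 0.85
P(none) = 1 − 0.85 = 0.15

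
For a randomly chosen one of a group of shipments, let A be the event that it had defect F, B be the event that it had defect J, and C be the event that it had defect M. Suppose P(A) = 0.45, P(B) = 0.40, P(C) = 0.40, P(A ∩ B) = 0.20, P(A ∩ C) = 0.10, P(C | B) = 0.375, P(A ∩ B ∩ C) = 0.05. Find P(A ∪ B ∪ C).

P(B ∩ C) = P(B)·P(C|B) = 0.40 × 0.375 = 0.15
P(A ∪ B ∪ C) = 0.45 + 0.40 + 0.40 − 0.20 − 0.10 − 0.15 + 0.05 = 0.85

0.85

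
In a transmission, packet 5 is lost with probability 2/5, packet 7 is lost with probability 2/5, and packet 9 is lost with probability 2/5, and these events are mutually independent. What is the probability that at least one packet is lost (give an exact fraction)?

98/125

P(none) = (1 − 2/5) × (1 − 2/5) × (1 − 2/5) = 3/5 × 3/5 × 3/5 = 27/125
P(at least one) = 1 − 27/125 = 98/125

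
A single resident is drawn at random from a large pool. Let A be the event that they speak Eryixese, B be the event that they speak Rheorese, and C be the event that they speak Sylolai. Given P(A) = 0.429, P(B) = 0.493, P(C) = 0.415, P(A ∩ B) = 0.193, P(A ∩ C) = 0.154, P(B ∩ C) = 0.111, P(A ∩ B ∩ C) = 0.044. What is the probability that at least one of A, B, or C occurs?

Apply inclusion-exclusion:
P(A ∪ B ∪ C) = 0.429 + 0.493 + 0.415 − 0.193 − 0.154 − 0.111 + 0.044 = 0.923

0.923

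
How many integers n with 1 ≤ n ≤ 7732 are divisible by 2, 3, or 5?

By inclusion-exclusion,
3866 + 2577 + 1546 − 1288 − 773 − 515 + 257 = 5670

5670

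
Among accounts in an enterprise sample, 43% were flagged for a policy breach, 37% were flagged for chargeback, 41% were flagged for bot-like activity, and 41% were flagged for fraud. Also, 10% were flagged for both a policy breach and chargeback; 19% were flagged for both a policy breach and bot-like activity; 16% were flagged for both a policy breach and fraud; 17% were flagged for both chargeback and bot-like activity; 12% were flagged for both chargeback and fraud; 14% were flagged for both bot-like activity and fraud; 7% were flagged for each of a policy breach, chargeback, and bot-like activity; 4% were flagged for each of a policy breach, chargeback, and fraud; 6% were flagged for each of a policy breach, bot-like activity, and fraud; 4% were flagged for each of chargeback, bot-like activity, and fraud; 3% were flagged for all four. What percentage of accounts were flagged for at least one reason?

92%

P(≥1) = 43 + 37 + 41 + 41 − 10 − 19 − 16 − 17 − 12 − 14 + 7 + 4 + 6 + 4 − 3 = 92%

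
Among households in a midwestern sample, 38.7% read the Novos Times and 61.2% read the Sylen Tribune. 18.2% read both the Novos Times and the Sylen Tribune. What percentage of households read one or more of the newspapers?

Using inclusion–exclusion:
P(at least one) = 38.7 + 61.2 − 18.2 = 81.7%

81.7%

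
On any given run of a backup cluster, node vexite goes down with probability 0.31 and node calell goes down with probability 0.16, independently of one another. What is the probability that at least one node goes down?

0.4204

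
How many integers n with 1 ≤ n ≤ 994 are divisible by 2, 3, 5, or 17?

744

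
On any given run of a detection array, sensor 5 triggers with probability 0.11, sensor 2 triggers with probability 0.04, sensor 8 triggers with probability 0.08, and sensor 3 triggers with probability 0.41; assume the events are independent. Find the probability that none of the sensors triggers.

0.46376832

P(none) = (1 − 0.11) × (1 − 0.04) × (1 − 0.08) × (1 − 0.41) = 0.89 × 0.96 × 0.92 × 0.59 = 0.46376832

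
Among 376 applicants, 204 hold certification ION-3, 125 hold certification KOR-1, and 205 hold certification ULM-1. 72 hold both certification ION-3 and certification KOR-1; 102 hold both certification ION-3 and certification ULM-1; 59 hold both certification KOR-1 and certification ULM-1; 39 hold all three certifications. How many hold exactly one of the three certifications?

N(exactly one) = 204 + 125 + 205 − 2·72 − 2·102 − 2·59 + 3·39 = 185

185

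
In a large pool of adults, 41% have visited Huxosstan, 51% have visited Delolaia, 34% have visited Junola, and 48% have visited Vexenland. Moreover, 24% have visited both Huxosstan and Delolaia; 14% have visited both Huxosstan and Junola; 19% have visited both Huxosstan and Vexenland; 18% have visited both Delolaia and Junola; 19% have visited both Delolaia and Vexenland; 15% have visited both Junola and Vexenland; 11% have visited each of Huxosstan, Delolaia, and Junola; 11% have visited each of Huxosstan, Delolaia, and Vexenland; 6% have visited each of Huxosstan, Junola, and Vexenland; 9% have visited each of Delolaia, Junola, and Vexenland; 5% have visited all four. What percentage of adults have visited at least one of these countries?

97%

P(union) = 41 + 51 + 34 + 48 − 24 − 14 − 19 − 18 − 19 − 15 + 11 + 11 + 6 + 9 − 5 = 97%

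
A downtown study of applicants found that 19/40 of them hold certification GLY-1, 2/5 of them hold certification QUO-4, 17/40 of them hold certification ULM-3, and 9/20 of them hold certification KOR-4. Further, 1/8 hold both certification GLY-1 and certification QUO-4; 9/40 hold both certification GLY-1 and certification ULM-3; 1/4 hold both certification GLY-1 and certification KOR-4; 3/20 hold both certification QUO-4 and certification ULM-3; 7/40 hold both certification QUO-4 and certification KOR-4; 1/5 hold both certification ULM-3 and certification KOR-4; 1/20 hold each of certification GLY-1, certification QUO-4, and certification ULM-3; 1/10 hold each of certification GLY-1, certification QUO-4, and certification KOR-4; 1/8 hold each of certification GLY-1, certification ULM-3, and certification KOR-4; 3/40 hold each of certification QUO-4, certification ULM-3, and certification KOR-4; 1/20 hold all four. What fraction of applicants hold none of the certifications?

P(at least one) = 19/40 + 2/5 + 17/40 + 9/20 − 1/8 − 9/40 − 1/4 − 3/20 − 7/40 − 1/5 + 1/20 + 1/10 + 1/8 + 3/40 − 1/20 = 37/40
P(none) = 1 − 37/40 = 3/40

3/40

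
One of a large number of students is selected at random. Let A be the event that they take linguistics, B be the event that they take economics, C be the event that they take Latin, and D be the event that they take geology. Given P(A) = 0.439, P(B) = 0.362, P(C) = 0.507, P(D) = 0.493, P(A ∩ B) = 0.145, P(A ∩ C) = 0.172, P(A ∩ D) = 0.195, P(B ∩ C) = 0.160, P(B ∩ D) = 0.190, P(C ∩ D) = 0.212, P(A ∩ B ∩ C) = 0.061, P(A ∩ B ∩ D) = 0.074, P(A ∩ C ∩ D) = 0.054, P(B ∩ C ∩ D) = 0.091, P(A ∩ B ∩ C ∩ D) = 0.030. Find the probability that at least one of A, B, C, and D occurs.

0.977

P(A ∪ B ∪ C ∪ D) = 0.439 + 0.362 + 0.507 + 0.493 − 0.145 − 0.172 − 0.195 − 0.160 − 0.190 − 0.212 + 0.061 + 0.074 + 0.054 + 0.091 − 0.030 = 0.977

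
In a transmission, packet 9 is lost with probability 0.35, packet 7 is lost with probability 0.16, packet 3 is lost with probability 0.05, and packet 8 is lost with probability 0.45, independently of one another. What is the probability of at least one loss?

Independence gives P(none) = ∏(1 − pᵢ).
P(none) = (1 − 0.35) × (1 − 0.16) × (1 − 0.05) × (1 − 0.45) = 0.65 × 0.84 × 0.95 × 0.55 = 0.285285
P(at least one) = 1 − 0.285285 = 0.714715

0.714715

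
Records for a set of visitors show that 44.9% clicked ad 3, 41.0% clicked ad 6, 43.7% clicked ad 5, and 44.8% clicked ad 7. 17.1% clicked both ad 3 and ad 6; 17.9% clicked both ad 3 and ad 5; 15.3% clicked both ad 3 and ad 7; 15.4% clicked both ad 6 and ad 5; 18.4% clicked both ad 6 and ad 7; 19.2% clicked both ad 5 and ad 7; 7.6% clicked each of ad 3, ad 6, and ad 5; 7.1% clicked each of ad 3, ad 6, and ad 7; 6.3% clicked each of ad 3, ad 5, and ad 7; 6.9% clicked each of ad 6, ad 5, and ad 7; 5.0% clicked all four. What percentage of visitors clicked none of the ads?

Apply inclusion-exclusion:
P(≥1) = 44.9 + 41.0 + 43.7 + 44.8 − 17.1 − 17.9 − 15.3 − 15.4 − 18.4 − 19.2 + 7.6 + 7.1 + 6.3 + 6.9 − 5.0 = 94.0%
P(none) = 100% − 94.0% = 6.0%

6.0%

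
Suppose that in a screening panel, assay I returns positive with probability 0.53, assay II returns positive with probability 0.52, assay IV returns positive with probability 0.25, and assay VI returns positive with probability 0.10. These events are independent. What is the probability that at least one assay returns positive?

Since the events are independent, P(none) is the product of the individual non-occurrence probabilities.
P(none) = (1 − 0.53) × (1 − 0.52) × (1 − 0.25) × (1 − 0.10) = 0.47 × 0.48 × 0.75 × 0.90 = 0.15228
P(at least one) = 1 − 0.15228 = 0.84772

0.84772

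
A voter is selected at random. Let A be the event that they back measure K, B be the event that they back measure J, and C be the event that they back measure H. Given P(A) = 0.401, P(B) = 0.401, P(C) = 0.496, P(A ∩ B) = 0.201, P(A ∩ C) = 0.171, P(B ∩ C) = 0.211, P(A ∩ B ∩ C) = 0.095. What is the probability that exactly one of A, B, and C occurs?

0.417

P(exactly one) = 0.401 + 0.401 + 0.496 − 2·0.201 − 2·0.171 − 2·0.211 + 3·0.095 = 0.417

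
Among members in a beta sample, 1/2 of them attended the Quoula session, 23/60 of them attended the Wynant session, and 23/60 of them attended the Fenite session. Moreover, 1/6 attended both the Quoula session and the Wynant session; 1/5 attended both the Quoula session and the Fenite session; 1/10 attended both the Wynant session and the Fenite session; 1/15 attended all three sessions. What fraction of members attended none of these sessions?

By inclusion–exclusion:
P(union) = 1/2 + 23/60 + 23/60 − 1/6 − 1/5 − 1/10 + 1/15 = 13/15
P(none) = 1 − 13/15 = 2/15

2/15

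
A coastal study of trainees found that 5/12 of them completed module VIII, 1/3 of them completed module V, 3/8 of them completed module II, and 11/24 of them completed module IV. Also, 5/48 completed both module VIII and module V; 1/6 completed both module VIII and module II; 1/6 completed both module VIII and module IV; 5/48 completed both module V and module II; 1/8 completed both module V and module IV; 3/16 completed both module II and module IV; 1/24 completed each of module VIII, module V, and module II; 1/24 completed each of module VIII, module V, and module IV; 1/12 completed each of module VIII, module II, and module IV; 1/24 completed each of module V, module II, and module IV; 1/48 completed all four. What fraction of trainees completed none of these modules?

1/12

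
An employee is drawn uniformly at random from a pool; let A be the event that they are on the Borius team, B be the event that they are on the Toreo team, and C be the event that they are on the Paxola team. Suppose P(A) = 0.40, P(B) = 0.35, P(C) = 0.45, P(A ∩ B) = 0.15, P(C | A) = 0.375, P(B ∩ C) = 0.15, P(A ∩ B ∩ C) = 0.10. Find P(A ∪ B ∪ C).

P(A ∩ C) = P(A)·P(C|A) = 0.40 × 0.375 = 0.15
P(A ∪ B ∪ C) = 0.40 + 0.35 + 0.45 − 0.15 − 0.15 − 0.15 + 0.10 = 0.85

0.85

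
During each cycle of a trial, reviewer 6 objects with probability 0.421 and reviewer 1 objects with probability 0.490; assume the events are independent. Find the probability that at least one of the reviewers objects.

0.70471

P(none) = (1 − 0.421) × (1 − 0.490) = 0.579 × 0.510 = 0.29529
P(at least one) = 1 − 0.29529 = 0.70471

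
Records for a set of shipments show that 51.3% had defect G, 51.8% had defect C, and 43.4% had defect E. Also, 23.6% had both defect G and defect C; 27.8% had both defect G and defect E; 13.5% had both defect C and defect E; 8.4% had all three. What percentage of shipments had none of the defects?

P(≥1) = 51.3 + 51.8 + 43.4 − 23.6 − 27.8 − 13.5 + 8.4 = 90.0%
P(none) = 100% − 90.0% = 10.0%

10.0%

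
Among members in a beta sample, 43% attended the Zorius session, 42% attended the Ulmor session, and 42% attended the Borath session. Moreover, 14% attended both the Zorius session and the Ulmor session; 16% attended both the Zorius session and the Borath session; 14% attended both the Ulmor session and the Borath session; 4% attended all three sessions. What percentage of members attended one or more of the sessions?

87%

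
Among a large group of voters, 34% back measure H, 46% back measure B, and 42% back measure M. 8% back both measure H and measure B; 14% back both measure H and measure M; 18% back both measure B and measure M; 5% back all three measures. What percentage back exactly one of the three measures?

57%

P(exactly one) = 34 + 46 + 42 − 2·8 − 2·14 − 2·18 + 3·5 = 57%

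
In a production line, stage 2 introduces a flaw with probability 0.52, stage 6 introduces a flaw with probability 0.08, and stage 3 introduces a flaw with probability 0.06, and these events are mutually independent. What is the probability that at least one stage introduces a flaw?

P(none) = (1 − 0.52) × (1 − 0.08) × (1 − 0.06) = 0.48 × 0.92 × 0.94 = 0.415104
P(at least one) = 1 − 0.415104 = 0.584896

0.584896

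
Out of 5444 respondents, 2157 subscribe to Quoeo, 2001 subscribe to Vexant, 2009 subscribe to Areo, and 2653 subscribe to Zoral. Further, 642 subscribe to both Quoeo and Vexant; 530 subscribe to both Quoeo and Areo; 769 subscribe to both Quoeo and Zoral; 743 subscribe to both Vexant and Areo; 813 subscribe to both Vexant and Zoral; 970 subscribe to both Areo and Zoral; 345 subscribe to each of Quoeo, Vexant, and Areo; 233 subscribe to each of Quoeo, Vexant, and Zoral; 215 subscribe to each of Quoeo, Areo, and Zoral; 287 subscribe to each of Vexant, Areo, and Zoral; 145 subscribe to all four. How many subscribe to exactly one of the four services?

N(exactly one) = 2157 + 2001 + 2009 + 2653 − 2·642 − 2·530 − 2·769 − 2·743 − 2·813 − 2·970 + 3·345 + 3·233 + 3·215 + 3·287 − 4·145 = 2546

2546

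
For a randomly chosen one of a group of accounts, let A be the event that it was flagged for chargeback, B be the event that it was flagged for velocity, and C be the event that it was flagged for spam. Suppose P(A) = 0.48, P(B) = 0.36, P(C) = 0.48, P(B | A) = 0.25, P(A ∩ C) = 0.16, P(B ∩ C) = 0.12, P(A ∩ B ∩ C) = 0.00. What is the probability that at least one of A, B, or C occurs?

P(A ∩ B) = P(A)·P(B|A) = 0.48 × 0.25 = 0.12
P(A ∪ B ∪ C) = 0.48 + 0.36 + 0.48 − 0.12 − 0.16 − 0.12 + 0.00 = 0.92

0.92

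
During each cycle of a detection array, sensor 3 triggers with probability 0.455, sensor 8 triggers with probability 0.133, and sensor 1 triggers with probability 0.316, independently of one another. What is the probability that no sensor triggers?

0.32320026

Independence gives P(none) = ∏(1 − pᵢ).
P(none) = (1 − 0.455) × (1 − 0.133) × (1 − 0.316) = 0.545 × 0.867 × 0.684 = 0.32320026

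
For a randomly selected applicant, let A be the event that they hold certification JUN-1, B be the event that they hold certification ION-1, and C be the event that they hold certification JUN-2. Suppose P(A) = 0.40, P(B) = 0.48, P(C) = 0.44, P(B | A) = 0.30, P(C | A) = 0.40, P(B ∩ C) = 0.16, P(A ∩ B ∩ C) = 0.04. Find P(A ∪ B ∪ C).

P(A ∩ B) = P(A)·P(B|A) = 0.40 × 0.30 = 0.12
P(A ∩ C) = P(A)·P(C|A) = 0.40 × 0.40 = 0.16
P(A ∪ B ∪ C) = 0.40 + 0.48 + 0.44 − 0.12 − 0.16 − 0.16 + 0.04 = 0.92

0.92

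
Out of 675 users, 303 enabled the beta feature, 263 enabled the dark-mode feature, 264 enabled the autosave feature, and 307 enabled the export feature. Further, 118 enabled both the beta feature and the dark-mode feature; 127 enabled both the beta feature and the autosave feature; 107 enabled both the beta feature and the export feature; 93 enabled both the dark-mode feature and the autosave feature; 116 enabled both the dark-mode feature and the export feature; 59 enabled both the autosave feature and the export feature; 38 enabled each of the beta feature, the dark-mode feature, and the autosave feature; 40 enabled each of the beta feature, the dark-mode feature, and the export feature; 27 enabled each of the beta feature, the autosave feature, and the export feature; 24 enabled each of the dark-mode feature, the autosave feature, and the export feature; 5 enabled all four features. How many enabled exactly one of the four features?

264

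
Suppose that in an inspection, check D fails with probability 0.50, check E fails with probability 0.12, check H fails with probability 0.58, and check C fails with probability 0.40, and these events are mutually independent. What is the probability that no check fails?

0.11088

P(none) = (1 − 0.50) × (1 − 0.12) × (1 − 0.58) × (1 − 0.40) = 0.50 × 0.88 × 0.42 × 0.60 = 0.11088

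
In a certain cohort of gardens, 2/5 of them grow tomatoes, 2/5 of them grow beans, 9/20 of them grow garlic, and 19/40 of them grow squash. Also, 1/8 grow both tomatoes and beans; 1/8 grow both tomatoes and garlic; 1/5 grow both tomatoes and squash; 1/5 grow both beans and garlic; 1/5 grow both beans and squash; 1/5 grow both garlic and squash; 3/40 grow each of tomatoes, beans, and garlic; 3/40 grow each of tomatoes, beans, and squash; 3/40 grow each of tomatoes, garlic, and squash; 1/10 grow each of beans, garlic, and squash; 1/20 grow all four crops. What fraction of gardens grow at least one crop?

19/20

Using inclusion–exclusion:
P(≥1) = 2/5 + 2/5 + 9/20 + 19/40 − 1/8 − 1/8 − 1/5 − 1/5 − 1/5 − 1/5 + 3/40 + 3/40 + 3/40 + 1/10 − 1/20 = 19/20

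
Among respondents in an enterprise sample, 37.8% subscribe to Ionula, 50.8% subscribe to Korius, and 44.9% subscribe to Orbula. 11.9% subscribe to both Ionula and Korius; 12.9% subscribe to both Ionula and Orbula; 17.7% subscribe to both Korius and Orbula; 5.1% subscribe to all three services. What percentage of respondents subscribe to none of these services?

3.9%

P(at least one) = 37.8 + 50.8 + 44.9 − 11.9 − 12.9 − 17.7 + 5.1 = 96.1%
P(none) = 100% − 96.1% = 3.9%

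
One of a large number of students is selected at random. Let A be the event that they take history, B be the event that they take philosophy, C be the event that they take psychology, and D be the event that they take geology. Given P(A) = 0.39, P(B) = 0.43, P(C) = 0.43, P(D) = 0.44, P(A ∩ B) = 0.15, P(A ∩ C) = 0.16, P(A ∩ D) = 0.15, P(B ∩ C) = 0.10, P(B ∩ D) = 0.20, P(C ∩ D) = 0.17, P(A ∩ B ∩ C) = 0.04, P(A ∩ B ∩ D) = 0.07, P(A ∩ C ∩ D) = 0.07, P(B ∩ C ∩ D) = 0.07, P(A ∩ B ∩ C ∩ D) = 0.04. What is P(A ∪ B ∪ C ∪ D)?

By inclusion–exclusion:
P(A ∪ B ∪ C ∪ D) = 0.39 + 0.43 + 0.43 + 0.44 − 0.15 − 0.16 − 0.15 − 0.10 − 0.20 − 0.17 + 0.04 + 0.07 + 0.07 + 0.07 − 0.04 = 0.97

0.97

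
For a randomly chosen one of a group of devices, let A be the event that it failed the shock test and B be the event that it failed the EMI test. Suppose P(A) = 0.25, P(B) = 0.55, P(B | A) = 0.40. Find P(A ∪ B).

0.70

P(A ∩ B) = P(A)·P(B|A) = 0.25 × 0.40 = 0.10
P(A ∪ B) = 0.25 + 0.55 − 0.10 = 0.70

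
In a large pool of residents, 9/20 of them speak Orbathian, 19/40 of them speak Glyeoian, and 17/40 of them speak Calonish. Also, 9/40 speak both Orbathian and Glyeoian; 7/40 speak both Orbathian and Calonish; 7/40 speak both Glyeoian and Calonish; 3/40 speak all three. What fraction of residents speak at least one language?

17/20

By inclusion–exclusion:
P(at least one) = 9/20 + 19/40 + 17/40 − 9/40 − 7/40 − 7/40 + 3/40 = 17/20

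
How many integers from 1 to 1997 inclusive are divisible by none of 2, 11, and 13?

998 + 181 + 153 − 90 − 76 − 13 + 6 = 1159
1997 − 1159 = 838

838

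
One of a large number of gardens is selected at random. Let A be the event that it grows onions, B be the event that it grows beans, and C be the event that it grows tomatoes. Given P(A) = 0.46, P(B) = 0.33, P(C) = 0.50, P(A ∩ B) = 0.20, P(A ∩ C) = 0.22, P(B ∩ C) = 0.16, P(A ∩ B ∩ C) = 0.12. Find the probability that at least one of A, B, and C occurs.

0.83

P(A ∪ B ∪ C) = 0.46 + 0.33 + 0.50 − 0.20 − 0.22 − 0.16 + 0.12 = 0.83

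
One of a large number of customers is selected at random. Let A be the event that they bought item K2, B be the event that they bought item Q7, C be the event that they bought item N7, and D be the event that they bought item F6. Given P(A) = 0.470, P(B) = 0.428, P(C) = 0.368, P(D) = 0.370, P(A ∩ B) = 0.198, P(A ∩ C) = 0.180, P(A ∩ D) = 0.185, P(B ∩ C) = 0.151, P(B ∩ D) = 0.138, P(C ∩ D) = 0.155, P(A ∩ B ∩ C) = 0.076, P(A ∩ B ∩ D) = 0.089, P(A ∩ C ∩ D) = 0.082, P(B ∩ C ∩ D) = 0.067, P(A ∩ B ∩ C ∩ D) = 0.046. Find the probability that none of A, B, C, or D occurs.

0.103

By inclusion–exclusion:
P(A ∪ B ∪ C ∪ D) = 0.470 + 0.428 + 0.368 + 0.370 − 0.198 − 0.180 − 0.185 − 0.151 − 0.138 − 0.155 + 0.076 + 0.089 + 0.082 + 0.067 − 0.046 = 0.897
P(none) = 1 − 0.897 = 0.103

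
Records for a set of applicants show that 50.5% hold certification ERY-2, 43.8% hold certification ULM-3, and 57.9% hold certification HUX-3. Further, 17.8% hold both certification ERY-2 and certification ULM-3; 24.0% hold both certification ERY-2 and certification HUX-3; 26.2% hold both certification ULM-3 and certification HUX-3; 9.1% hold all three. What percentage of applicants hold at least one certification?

P(at least one) = 50.5 + 43.8 + 57.9 − 17.8 − 24.0 − 26.2 + 9.1 = 93.3%

93.3%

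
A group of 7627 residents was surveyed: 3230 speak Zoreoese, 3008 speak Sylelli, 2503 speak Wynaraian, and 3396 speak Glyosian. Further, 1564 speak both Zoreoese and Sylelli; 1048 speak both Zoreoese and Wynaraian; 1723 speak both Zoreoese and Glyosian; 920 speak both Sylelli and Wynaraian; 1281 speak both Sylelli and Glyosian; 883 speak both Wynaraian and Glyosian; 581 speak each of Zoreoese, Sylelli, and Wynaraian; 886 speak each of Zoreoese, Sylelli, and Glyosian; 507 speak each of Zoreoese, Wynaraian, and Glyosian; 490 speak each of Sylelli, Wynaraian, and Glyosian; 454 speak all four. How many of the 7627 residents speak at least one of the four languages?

Inclusion–exclusion gives
|at least one| = 3230 + 3008 + 2503 + 3396 − 1564 − 1048 − 1723 − 920 − 1281 − 883 + 581 + 886 + 507 + 490 − 454 = 6728

6728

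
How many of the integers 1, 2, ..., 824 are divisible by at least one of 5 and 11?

⌊824/5⌋ + ⌊824/11⌋ − ⌊824/55⌋ = 164 + 74 − 14 = 224

224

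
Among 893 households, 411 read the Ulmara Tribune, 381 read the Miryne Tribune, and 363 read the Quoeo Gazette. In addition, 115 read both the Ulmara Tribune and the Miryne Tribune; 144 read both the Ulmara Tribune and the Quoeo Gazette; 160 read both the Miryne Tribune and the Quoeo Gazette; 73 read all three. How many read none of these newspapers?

By inclusion-exclusion,
|at least one| = 411 + 381 + 363 − 115 − 144 − 160 + 73 = 809
None: 893 − 809 = 84

84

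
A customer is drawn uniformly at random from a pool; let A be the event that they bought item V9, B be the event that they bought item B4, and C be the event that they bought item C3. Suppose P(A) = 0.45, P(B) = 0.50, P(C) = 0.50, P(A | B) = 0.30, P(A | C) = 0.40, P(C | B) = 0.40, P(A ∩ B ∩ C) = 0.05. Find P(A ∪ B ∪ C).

P(A ∩ B) = P(B)·P(A|B) = 0.50 × 0.30 = 0.15
P(A ∩ C) = P(C)·P(A|C) = 0.50 × 0.40 = 0.20
P(B ∩ C) = P(B)·P(C|B) = 0.50 × 0.40 = 0.20
By inclusion–exclusion:
P(A ∪ B ∪ C) = 0.45 + 0.50 + 0.50 − 0.15 − 0.20 − 0.20 + 0.05 = 0.95

0.95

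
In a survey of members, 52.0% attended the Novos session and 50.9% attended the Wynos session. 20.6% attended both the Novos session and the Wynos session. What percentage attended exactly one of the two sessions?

Using the inclusion–exclusion count for exactly one event:
P(exactly one) = 52.0 + 50.9 − 2·20.6 = 61.7%

61.7%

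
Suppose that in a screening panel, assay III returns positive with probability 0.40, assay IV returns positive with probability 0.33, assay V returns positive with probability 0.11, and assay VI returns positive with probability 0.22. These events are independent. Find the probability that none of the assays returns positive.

0.2790684

P(none) = (1 − 0.40) × (1 − 0.33) × (1 − 0.11) × (1 − 0.22) = 0.60 × 0.67 × 0.89 × 0.78 = 0.2790684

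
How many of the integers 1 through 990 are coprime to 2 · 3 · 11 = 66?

floor(990/2) + floor(990/3) + floor(990/11) − floor(990/6) − floor(990/22) − floor(990/33) + floor(990/66) = 495 + 330 + 90 − 165 − 45 − 30 + 15 = 690
990 − 690 = 300

300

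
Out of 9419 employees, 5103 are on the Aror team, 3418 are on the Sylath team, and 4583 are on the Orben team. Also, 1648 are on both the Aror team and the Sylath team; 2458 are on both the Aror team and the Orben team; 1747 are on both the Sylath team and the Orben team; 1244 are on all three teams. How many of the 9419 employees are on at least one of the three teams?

|union| = 5103 + 3418 + 4583 − 1648 − 2458 − 1747 + 1244 = 8495

8495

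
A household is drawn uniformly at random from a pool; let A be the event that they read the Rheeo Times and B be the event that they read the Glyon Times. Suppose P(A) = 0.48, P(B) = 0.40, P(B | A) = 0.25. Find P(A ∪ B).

0.76

P(A ∩ B) = P(A)·P(B|A) = 0.48 × 0.25 = 0.12
P(A ∪ B) = 0.48 + 0.40 − 0.12 = 0.76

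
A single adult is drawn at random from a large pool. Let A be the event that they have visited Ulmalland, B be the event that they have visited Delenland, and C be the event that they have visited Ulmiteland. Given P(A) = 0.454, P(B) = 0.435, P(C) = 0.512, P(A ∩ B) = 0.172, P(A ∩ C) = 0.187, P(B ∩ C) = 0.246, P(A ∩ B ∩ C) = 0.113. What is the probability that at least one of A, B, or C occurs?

0.909

Apply inclusion-exclusion:
P(A ∪ B ∪ C) = 0.454 + 0.435 + 0.512 − 0.172 − 0.187 − 0.246 + 0.113 = 0.909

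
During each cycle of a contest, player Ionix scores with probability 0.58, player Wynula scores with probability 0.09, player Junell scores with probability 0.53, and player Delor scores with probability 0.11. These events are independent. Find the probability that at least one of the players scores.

0.84012574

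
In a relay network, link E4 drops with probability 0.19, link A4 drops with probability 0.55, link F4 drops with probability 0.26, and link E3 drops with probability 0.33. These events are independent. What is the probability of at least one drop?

0.8192809

P(none) = (1 − 0.19) × (1 − 0.55) × (1 − 0.26) × (1 − 0.33) = 0.81 × 0.45 × 0.74 × 0.67 = 0.1807191
P(at least one) = 1 − 0.1807191 = 0.8192809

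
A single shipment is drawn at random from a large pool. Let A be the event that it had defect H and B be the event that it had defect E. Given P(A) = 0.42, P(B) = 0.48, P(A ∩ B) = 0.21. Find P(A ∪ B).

0.69

By inclusion–exclusion:
P(A ∪ B) = 0.42 + 0.48 − 0.21 = 0.69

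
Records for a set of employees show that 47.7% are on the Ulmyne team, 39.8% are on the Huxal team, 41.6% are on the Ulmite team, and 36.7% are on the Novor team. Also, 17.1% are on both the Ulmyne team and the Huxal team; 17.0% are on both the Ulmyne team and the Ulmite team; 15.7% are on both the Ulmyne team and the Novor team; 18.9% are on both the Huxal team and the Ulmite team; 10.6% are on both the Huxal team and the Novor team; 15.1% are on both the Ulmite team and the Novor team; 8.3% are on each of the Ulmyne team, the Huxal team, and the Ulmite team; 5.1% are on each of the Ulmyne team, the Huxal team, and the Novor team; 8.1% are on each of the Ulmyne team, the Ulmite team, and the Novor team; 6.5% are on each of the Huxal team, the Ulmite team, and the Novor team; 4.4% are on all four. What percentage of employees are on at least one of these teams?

P(at least one) = 47.7 + 39.8 + 41.6 + 36.7 − 17.1 − 17.0 − 15.7 − 18.9 − 10.6 − 15.1 + 8.3 + 5.1 + 8.1 + 6.5 − 4.4 = 95.0%

95.0%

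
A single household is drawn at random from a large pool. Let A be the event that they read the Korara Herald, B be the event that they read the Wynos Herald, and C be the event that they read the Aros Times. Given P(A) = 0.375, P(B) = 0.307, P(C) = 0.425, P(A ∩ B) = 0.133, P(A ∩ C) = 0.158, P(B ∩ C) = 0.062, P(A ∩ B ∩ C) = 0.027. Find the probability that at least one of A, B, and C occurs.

P(A ∪ B ∪ C) = 0.375 + 0.307 + 0.425 − 0.133 − 0.158 − 0.062 + 0.027 = 0.781

0.781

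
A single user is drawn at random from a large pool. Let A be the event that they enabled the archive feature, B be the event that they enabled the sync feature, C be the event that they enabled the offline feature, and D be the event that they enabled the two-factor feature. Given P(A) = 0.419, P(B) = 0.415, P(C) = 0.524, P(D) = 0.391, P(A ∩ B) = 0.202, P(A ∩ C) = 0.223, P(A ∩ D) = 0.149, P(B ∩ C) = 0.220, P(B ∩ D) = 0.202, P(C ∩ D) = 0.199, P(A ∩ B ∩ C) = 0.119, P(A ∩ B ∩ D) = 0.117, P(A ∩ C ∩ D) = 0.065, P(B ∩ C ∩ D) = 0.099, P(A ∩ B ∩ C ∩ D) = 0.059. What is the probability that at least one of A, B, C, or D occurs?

P(A ∪ B ∪ C ∪ D) = 0.419 + 0.415 + 0.524 + 0.391 − 0.202 − 0.223 − 0.149 − 0.220 − 0.202 − 0.199 + 0.119 + 0.117 + 0.065 + 0.099 − 0.059 = 0.895

0.895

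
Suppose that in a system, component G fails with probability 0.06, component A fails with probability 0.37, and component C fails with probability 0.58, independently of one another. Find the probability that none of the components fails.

P(none) = (1 − 0.06) × (1 − 0.37) × (1 − 0.58) = 0.94 × 0.63 × 0.42 = 0.248724

0.248724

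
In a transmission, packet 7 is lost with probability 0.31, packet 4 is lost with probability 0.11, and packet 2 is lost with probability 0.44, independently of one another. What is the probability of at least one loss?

0.656104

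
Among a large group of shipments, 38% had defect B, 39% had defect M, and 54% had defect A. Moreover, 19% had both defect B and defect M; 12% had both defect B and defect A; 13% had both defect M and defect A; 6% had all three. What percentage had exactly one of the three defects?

61%

Using the inclusion–exclusion count for exactly one event:
P(exactly one) = 38 + 39 + 54 − 2·19 − 2·12 − 2·13 + 3·6 = 61%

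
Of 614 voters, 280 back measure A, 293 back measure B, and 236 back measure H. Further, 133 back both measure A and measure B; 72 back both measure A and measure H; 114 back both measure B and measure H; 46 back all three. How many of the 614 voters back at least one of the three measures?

536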